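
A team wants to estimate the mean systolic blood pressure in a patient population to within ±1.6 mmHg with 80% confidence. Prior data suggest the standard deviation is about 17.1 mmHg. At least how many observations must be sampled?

188

For a mean, the margin of error is E = z·σ/√n, so n = (zσ/E)².
At 80% confidence, z = 1.282.
n = (1.282 × 17.1 / 1.6)² = 187.73
Round up: n = 188.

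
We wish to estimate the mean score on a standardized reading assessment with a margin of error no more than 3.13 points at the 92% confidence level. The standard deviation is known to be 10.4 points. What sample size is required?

34

For a mean, the margin of error is E = z·σ/√n, so n = (zσ/E)².
At 92% confidence, z = 1.751.
n = (1.751 × 10.4 / 3.13)² = 33.85
Round up: n = 34.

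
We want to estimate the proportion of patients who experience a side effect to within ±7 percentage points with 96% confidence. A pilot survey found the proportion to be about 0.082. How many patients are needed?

n = 65

For a proportion with margin E = 0.07 at 96% confidence, z = 2.054.
n = p̂(1−p̂)(z/E)² = 0.082 × 0.918 × (2.054/0.07)² = 64.81
Round up: n = 65.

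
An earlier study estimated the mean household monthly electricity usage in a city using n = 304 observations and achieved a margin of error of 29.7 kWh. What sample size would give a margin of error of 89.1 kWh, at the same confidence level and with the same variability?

34

Margin of error scales as 1/√n, so n₂ = n₁·(E₁/E₂)².
n₂ = 304 × (29.7/89.1)² = 304 × 0.1111 = 33.77
Round up: n₂ = 34.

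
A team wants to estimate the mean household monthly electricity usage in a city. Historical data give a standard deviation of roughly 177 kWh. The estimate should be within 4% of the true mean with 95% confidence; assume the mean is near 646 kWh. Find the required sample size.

For a mean, the margin of error is E = z·σ/√n, so n = (zσ/E)².
At 95% confidence, z = 1.960.
E = 4% of 646 = 25.84 kWh.
n = (1.960 × 177 / 25.84)² = 180.25
Round up: n = 181.

n = 181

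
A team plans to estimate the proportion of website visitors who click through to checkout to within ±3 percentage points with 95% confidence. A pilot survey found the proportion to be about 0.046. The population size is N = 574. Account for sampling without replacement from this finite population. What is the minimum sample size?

For a proportion with margin E = 0.03 at 95% confidence, z = 1.960.
n = p̂(1−p̂)(z/E)² = 0.046 × 0.954 × (1.960/0.03)² = 187.32 — call this n₀.
Finite-population correction with N = 574: n = n₀ / (1 + (n₀−1)/N) = 187.32 / 1.325 = 141.37
Round up: n = 142.

142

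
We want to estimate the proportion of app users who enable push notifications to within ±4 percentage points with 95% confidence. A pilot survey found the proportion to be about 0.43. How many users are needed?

589

For a proportion with margin E = 0.04 at 95% confidence, z = 1.960.
n = p̂(1−p̂)(z/E)² = 0.43 × 0.57 × (1.960/0.04)² = 588.49
Round up: n = 589.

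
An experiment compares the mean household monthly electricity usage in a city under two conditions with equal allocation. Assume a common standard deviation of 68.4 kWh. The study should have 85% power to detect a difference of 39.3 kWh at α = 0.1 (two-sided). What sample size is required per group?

44 per group

For two equal groups, n per group = 2·((z_{α/2} + z_β)·σ/δ)².
z_{α/2} = 1.645; z_β = 1.036 (power 85%).
n = 2 × (2.681 × 68.4 / 39.3)² = 2 × 21.77 = 43.54
Round up: n = 44 per group.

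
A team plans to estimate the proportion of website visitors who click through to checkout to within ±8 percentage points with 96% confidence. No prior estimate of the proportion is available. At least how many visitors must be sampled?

165

For a proportion with margin E = 0.08 at 96% confidence, z = 2.054.
With no prior estimate, use p = 0.5, which maximizes p(1−p) at 0.25.
n = 0.25 × (z/E)² = 0.25 × (2.054/0.08)² = 164.80
Round up: n = 165.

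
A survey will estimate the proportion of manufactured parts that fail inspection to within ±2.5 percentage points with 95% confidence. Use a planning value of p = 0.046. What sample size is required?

n = 270

For a proportion with margin E = 0.025 at 95% confidence, z = 1.960.
n = p̂(1−p̂)(z/E)² = 0.046 × 0.954 × (1.960/0.025)² = 269.74
Round up: n = 270.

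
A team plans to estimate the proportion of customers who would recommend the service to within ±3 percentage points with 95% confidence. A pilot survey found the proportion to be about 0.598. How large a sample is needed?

For a proportion with margin E = 0.03 at 95% confidence, z = 1.960.
n = p̂(1−p̂)(z/E)² = 0.598 × 0.402 × (1.960/0.03)² = 1026.12
Round up: n = 1027.

n = 1027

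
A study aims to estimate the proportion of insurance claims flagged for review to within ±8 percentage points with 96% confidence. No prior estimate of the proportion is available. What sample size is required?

For a proportion with margin E = 0.08 at 96% confidence, z = 2.054.
With no prior estimate, use p = 0.5, which maximizes p(1−p) at 0.25.
n = 0.25 × (z/E)² = 0.25 × (2.054/0.08)² = 164.80
Round up: n = 165.

165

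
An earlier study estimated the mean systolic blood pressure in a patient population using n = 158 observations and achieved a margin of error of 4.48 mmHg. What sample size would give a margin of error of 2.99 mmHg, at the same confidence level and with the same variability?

355

Margin of error scales as 1/√n, so n₂ = n₁·(E₁/E₂)².
n₂ = 158 × (4.48/2.99)² = 158 × 2.245 = 354.71
Round up: n₂ = 355.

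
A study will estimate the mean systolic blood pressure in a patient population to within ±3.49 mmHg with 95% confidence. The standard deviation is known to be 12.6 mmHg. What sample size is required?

51

For a mean, the margin of error is E = z·σ/√n, so n = (zσ/E)².
At 95% confidence, z = 1.960.
n = (1.960 × 12.6 / 3.49)² = 50.07
Round up: n = 51.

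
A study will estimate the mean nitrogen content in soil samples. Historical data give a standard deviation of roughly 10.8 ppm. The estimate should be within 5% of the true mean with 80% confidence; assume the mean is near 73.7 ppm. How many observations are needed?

For a mean, the margin of error is E = z·σ/√n, so n = (zσ/E)².
At 80% confidence, z = 1.282.
E = 5% of 73.7 = 3.685 ppm.
n = (1.282 × 10.8 / 3.685)² = 14.12
Round up: n = 15.

15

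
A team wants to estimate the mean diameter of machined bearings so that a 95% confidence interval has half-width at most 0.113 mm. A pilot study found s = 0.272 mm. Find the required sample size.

For a mean, the margin of error is E = z·σ/√n, so n = (zσ/E)².
At 95% confidence, z = 1.960.
n = (1.960 × 0.272 / 0.113)² = 22.26
Round up: n = 23.

n = 23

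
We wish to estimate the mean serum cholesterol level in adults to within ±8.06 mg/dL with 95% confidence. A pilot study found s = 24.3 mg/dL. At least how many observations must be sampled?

For a mean, the margin of error is E = z·σ/√n, so n = (zσ/E)².
At 95% confidence, z = 1.960.
n = (1.960 × 24.3 / 8.06)² = 34.92
Round up: n = 35.

35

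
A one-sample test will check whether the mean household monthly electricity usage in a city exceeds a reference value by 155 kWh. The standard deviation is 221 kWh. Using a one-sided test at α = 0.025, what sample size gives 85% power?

19

For a one-sample z-test, n = ((z_α + z_β)·σ/δ)².
z_α = 1.960 (one-sided α = 0.025); z_β = 1.036 (power 85% → β = 0.15).
n = (2.996 × 221 / 155)² = 18.25
Round up: n = 19.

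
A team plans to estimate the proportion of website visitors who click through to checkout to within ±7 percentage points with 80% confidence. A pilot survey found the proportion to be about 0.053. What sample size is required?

For a proportion with margin E = 0.07 at 80% confidence, z = 1.282.
n = p̂(1−p̂)(z/E)² = 0.053 × 0.947 × (1.282/0.07)² = 16.83
Round up: n = 17.

n = 17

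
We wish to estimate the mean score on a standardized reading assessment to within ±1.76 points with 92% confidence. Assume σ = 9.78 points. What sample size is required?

n = 95

For a mean, the margin of error is E = z·σ/√n, so n = (zσ/E)².
At 92% confidence, z = 1.751.
n = (1.751 × 9.78 / 1.76)² = 94.67
Round up: n = 95.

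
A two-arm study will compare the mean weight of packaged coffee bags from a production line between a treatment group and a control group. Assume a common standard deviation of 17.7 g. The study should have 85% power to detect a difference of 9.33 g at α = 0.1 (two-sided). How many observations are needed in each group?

For two equal groups, n per group = 2·((z_{α/2} + z_β)·σ/δ)².
z_{α/2} = 1.645; z_β = 1.036 (power 85%).
n = 2 × (2.681 × 17.7 / 9.33)² = 2 × 25.87 = 51.74
Round up: n = 52 per group.

52 per group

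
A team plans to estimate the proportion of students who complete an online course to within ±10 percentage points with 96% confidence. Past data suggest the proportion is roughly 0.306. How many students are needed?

90

For a proportion with margin E = 0.1 at 96% confidence, z = 2.054.
n = p̂(1−p̂)(z/E)² = 0.306 × 0.694 × (2.054/0.1)² = 89.59
Round up: n = 90.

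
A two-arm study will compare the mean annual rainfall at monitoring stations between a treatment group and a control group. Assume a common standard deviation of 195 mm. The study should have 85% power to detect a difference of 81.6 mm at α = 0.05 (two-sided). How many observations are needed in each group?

For two equal groups, n per group = 2·((z_{α/2} + z_β)·σ/δ)².
z_{α/2} = 1.960; z_β = 1.036 (power 85%).
n = 2 × (2.996 × 195 / 81.6)² = 2 × 51.26 = 102.52
Round up: n = 103 per group.

103 per group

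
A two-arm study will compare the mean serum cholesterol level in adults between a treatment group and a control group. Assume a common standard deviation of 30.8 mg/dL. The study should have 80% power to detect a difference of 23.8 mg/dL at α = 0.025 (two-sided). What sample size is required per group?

32 per group

For two equal groups, n per group = 2·((z_{α/2} + z_β)·σ/δ)².
z_{α/2} = 2.241; z_β = 0.842 (power 80%).
n = 2 × (3.083 × 30.8 / 23.8)² = 2 × 15.92 = 31.84
Round up: n = 32 per group.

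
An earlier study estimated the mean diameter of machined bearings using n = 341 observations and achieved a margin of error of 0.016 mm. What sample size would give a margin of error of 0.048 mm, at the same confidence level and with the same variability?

Margin of error scales as 1/√n, so n₂ = n₁·(E₁/E₂)².
n₂ = 341 × (0.016/0.048)² = 341 × 0.1111 = 37.89
Round up: n₂ = 38.

38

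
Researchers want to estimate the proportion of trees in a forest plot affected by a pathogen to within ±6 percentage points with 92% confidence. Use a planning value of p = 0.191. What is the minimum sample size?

n = 132

For a proportion with margin E = 0.06 at 92% confidence, z = 1.751.
n = p̂(1−p̂)(z/E)² = 0.191 × 0.809 × (1.751/0.06)² = 131.60
Round up: n = 132.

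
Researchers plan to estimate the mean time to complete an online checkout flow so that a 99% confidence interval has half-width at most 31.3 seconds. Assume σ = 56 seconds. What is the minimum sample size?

For a mean, the margin of error is E = z·σ/√n, so n = (zσ/E)².
At 99% confidence, z = 2.576.
n = (2.576 × 56 / 31.3)² = 21.24
Round up: n = 22.

n = 22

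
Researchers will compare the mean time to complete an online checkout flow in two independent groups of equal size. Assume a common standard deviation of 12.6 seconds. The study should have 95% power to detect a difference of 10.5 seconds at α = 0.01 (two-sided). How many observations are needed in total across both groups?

For two equal groups, n per group = 2·((z_{α/2} + z_β)·σ/δ)².
z_{α/2} = 2.576; z_β = 1.645 (power 95%).
n = 2 × (4.221 × 12.6 / 10.5)² = 2 × 25.66 = 51.32
Round up: n = 52 per group.
Total across both groups: 2 × 52 = 104.

104 total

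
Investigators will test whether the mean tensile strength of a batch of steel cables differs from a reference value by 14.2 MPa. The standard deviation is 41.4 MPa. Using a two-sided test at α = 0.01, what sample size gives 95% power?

n = 152

For a one-sample z-test, n = ((z_{α/2} + z_β)·σ/δ)².
z_{α/2} = 2.576 (two-sided α = 0.01); z_β = 1.645 (power 95% → β = 0.05).
n = (4.221 × 41.4 / 14.2)² = 151.44
Round up: n = 152.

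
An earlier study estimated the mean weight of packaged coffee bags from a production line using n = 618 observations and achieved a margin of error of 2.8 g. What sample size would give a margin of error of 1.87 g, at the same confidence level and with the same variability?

1386

Margin of error scales as 1/√n, so n₂ = n₁·(E₁/E₂)².
n₂ = 618 × (2.8/1.87)² = 618 × 2.242 = 1385.56
Round up: n₂ = 1386.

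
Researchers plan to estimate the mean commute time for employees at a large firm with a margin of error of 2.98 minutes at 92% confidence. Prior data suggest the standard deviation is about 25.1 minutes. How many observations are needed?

218

For a mean, the margin of error is E = z·σ/√n, so n = (zσ/E)².
At 92% confidence, z = 1.751.
n = (1.751 × 25.1 / 2.98)² = 217.51
Round up: n = 218.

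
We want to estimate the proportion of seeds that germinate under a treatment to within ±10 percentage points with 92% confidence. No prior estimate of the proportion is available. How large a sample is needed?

77

For a proportion with margin E = 0.1 at 92% confidence, z = 1.751.
With no prior estimate, use p = 0.5, which maximizes p(1−p) at 0.25.
n = 0.25 × (z/E)² = 0.25 × (1.751/0.1)² = 76.65
Round up: n = 77.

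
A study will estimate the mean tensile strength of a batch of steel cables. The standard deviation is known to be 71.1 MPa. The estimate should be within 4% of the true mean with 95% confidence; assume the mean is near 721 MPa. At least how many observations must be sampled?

24

For a mean, the margin of error is E = z·σ/√n, so n = (zσ/E)².
At 95% confidence, z = 1.960.
E = 4% of 721 = 28.84 MPa.
n = (1.960 × 71.1 / 28.84)² = 23.35
Round up: n = 24.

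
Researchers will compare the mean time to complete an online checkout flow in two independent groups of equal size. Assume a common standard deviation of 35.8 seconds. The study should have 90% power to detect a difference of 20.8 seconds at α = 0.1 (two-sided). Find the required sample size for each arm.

51 per group

For two equal groups, n per group = 2·((z_{α/2} + z_β)·σ/δ)².
z_{α/2} = 1.645; z_β = 1.282 (power 90%).
n = 2 × (2.927 × 35.8 / 20.8)² = 2 × 25.38 = 50.76
Round up: n = 51 per group.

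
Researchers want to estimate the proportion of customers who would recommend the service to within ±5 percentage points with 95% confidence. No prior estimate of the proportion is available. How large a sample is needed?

For a proportion with margin E = 0.05 at 95% confidence, z = 1.960.
With no prior estimate, use p = 0.5, which maximizes p(1−p) at 0.25.
n = 0.25 × (z/E)² = 0.25 × (1.960/0.05)² = 384.16
Round up: n = 385.

385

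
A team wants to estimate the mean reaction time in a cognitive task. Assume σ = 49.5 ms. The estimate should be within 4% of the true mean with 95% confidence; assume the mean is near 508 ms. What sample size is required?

For a mean, the margin of error is E = z·σ/√n, so n = (zσ/E)².
At 95% confidence, z = 1.960.
E = 4% of 508 = 20.32 ms.
n = (1.960 × 49.5 / 20.32)² = 22.80
Round up: n = 23.

n = 23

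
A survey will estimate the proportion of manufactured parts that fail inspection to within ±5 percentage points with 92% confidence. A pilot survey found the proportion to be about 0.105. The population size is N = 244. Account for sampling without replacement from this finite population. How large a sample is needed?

For a proportion with margin E = 0.05 at 92% confidence, z = 1.751.
n = p̂(1−p̂)(z/E)² = 0.105 × 0.895 × (1.751/0.05)² = 115.25 — call this n₀.
Finite-population correction with N = 244: n = n₀ / (1 + (n₀−1)/N) = 115.25 / 1.468 = 78.51
Round up: n = 79.

79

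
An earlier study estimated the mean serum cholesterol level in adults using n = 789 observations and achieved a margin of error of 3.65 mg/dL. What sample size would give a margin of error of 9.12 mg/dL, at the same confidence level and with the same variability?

Margin of error scales as 1/√n, so n₂ = n₁·(E₁/E₂)².
n₂ = 789 × (3.65/9.12)² = 789 × 0.1602 = 126.40
Round up: n₂ = 127.

127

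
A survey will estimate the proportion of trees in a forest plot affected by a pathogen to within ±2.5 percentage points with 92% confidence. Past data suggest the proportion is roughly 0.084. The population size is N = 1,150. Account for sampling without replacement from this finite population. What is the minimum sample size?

n = 285

For a proportion with margin E = 0.025 at 92% confidence, z = 1.751.
n = p̂(1−p̂)(z/E)² = 0.084 × 0.916 × (1.751/0.025)² = 377.46 — call this n₀.
Finite-population correction with N = 1,150: n = n₀ / (1 + (n₀−1)/N) = 377.46 / 1.327 = 284.45
Round up: n = 285.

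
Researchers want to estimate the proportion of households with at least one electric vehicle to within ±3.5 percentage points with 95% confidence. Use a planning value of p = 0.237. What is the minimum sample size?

For a proportion with margin E = 0.035 at 95% confidence, z = 1.960.
n = p̂(1−p̂)(z/E)² = 0.237 × 0.763 × (1.960/0.035)² = 567.09
Round up: n = 568.

n = 568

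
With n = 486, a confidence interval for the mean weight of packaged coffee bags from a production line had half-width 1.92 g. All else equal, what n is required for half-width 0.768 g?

Margin of error scales as 1/√n, so n₂ = n₁·(E₁/E₂)².
n₂ = 486 × (1.92/0.768)² = 486 × 6.25 = 3037.50
Round up: n₂ = 3038.

3038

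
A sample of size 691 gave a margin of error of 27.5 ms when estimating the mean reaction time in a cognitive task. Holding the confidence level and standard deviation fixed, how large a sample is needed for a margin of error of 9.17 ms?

6215

Margin of error scales as 1/√n, so n₂ = n₁·(E₁/E₂)².
n₂ = 691 × (27.5/9.17)² = 691 × 8.993 = 6214.16
Round up: n₂ = 6215.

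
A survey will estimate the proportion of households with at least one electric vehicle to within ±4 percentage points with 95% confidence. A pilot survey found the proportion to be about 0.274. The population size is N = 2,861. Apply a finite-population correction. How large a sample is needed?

For a proportion with margin E = 0.04 at 95% confidence, z = 1.960.
n = p̂(1−p̂)(z/E)² = 0.274 × 0.726 × (1.960/0.04)² = 477.62 — call this n₀.
Finite-population correction with N = 2,861: n = n₀ / (1 + (n₀−1)/N) = 477.62 / 1.167 = 409.27
Round up: n = 410.

410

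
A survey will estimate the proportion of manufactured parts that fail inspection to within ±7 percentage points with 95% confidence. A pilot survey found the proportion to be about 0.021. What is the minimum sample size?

17

For a proportion with margin E = 0.07 at 95% confidence, z = 1.960.
n = p̂(1−p̂)(z/E)² = 0.021 × 0.979 × (1.960/0.07)² = 16.12
Round up: n = 17.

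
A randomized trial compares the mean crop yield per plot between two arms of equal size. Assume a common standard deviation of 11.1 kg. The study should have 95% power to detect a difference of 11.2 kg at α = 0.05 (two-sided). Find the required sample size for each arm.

26 per group

For two equal groups, n per group = 2·((z_{α/2} + z_β)·σ/δ)².
z_{α/2} = 1.960; z_β = 1.645 (power 95%).
n = 2 × (3.605 × 11.1 / 11.2)² = 2 × 12.76 = 25.52
Round up: n = 26 per group.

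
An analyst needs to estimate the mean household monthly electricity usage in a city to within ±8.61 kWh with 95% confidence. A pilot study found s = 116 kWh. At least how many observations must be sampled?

For a mean, the margin of error is E = z·σ/√n, so n = (zσ/E)².
At 95% confidence, z = 1.960.
n = (1.960 × 116 / 8.61)² = 697.30
Round up: n = 698.

n = 698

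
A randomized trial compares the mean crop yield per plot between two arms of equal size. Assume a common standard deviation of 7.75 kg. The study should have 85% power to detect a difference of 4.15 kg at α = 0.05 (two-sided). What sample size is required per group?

63 per group

For two equal groups, n per group = 2·((z_{α/2} + z_β)·σ/δ)².
z_{α/2} = 1.960; z_β = 1.036 (power 85%).
n = 2 × (2.996 × 7.75 / 4.15)² = 2 × 31.30 = 62.60
Round up: n = 63 per group.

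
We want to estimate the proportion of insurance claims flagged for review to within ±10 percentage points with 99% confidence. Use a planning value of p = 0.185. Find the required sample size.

101

For a proportion with margin E = 0.1 at 99% confidence, z = 2.576.
n = p̂(1−p̂)(z/E)² = 0.185 × 0.815 × (2.576/0.1)² = 100.05
Round up: n = 101.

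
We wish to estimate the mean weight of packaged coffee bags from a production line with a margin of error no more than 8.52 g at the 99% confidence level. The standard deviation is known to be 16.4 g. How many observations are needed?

For a mean, the margin of error is E = z·σ/√n, so n = (zσ/E)².
At 99% confidence, z = 2.576.
n = (2.576 × 16.4 / 8.52)² = 24.59
Round up: n = 25.

n = 25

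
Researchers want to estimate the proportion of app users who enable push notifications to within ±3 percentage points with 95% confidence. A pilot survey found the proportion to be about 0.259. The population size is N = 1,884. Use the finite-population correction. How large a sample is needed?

For a proportion with margin E = 0.03 at 95% confidence, z = 1.960.
n = p̂(1−p̂)(z/E)² = 0.259 × 0.741 × (1.960/0.03)² = 819.20 — call this n₀.
Finite-population correction with N = 1,884: n = n₀ / (1 + (n₀−1)/N) = 819.20 / 1.434 = 571.27
Round up: n = 572.

572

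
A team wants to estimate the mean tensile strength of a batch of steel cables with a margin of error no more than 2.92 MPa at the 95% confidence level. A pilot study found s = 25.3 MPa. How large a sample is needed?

For a mean, the margin of error is E = z·σ/√n, so n = (zσ/E)².
At 95% confidence, z = 1.960.
n = (1.960 × 25.3 / 2.92)² = 288.39
Round up: n = 289.

289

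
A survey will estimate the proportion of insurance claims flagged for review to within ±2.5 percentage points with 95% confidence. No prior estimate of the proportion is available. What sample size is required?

For a proportion with margin E = 0.025 at 95% confidence, z = 1.960.
With no prior estimate, use p = 0.5, which maximizes p(1−p) at 0.25.
n = 0.25 × (z/E)² = 0.25 × (1.960/0.025)² = 1536.64
Round up: n = 1537.

n = 1537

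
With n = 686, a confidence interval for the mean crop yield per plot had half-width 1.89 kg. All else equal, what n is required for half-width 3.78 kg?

Margin of error scales as 1/√n, so n₂ = n₁·(E₁/E₂)².
n₂ = 686 × (1.89/3.78)² = 686 × 0.25 = 171.50
Round up: n₂ = 172.

n = 172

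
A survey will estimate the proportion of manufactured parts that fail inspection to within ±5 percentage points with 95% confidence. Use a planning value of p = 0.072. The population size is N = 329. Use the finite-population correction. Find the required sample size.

For a proportion with margin E = 0.05 at 95% confidence, z = 1.960.
n = p̂(1−p̂)(z/E)² = 0.072 × 0.928 × (1.960/0.05)² = 102.67 — call this n₀.
Finite-population correction with N = 329: n = n₀ / (1 + (n₀−1)/N) = 102.67 / 1.309 = 78.43
Round up: n = 79.

79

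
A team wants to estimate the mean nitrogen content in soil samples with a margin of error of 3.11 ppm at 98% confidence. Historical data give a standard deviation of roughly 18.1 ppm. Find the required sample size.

184

For a mean, the margin of error is E = z·σ/√n, so n = (zσ/E)².
At 98% confidence, z = 2.326.
n = (2.326 × 18.1 / 3.11)² = 183.25
Round up: n = 184.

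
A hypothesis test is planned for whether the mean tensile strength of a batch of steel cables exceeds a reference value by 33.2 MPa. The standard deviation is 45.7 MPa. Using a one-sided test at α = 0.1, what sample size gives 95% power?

For a one-sample z-test, n = ((z_α + z_β)·σ/δ)².
z_α = 1.282 (one-sided α = 0.1); z_β = 1.645 (power 95% → β = 0.05).
n = (2.927 × 45.7 / 33.2)² = 16.23
Round up: n = 17.

17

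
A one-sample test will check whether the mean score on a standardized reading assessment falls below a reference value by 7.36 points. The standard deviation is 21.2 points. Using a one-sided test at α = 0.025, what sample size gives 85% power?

75

For a one-sample z-test, n = ((z_α + z_β)·σ/δ)².
z_α = 1.960 (one-sided α = 0.025); z_β = 1.036 (power 85% → β = 0.15).
n = (2.996 × 21.2 / 7.36)² = 74.47
Round up: n = 75.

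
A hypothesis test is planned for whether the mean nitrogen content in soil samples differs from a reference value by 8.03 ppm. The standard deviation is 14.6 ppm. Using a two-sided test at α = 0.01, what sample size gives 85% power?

For a one-sample z-test, n = ((z_{α/2} + z_β)·σ/δ)².
z_{α/2} = 2.576 (two-sided α = 0.01); z_β = 1.036 (power 85% → β = 0.15).
n = (3.612 × 14.6 / 8.03)² = 43.13
Round up: n = 44.

n = 44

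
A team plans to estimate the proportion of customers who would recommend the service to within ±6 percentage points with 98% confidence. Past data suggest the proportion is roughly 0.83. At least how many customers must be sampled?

For a proportion with margin E = 0.06 at 98% confidence, z = 2.326.
n = p̂(1−p̂)(z/E)² = 0.83 × 0.17 × (2.326/0.06)² = 212.05
Round up: n = 213.

213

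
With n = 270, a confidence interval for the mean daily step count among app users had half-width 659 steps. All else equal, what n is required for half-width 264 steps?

Margin of error scales as 1/√n, so n₂ = n₁·(E₁/E₂)².
n₂ = 270 × (659/264)² = 270 × 6.231 = 1682.37
Round up: n₂ = 1683.

1683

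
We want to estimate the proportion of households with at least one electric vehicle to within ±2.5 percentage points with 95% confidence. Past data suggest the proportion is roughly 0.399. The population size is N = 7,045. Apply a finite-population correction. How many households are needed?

For a proportion with margin E = 0.025 at 95% confidence, z = 1.960.
n = p̂(1−p̂)(z/E)² = 0.399 × 0.601 × (1.960/0.025)² = 1473.94 — call this n₀.
Finite-population correction with N = 7,045: n = n₀ / (1 + (n₀−1)/N) = 1473.94 / 1.209 = 1219.14
Round up: n = 1220.

1220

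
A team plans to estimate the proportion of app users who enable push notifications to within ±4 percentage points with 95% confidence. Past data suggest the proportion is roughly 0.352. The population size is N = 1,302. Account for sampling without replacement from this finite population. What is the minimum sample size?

386

For a proportion with margin E = 0.04 at 95% confidence, z = 1.960.
n = p̂(1−p̂)(z/E)² = 0.352 × 0.648 × (1.960/0.04)² = 547.66 — call this n₀.
Finite-population correction with N = 1,302: n = n₀ / (1 + (n₀−1)/N) = 547.66 / 1.42 = 385.68
Round up: n = 386.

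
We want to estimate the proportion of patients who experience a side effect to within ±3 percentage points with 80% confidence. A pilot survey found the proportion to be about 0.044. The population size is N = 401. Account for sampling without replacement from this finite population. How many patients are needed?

For a proportion with margin E = 0.03 at 80% confidence, z = 1.282.
n = p̂(1−p̂)(z/E)² = 0.044 × 0.956 × (1.282/0.03)² = 76.81 — call this n₀.
Finite-population correction with N = 401: n = n₀ / (1 + (n₀−1)/N) = 76.81 / 1.189 = 64.60
Round up: n = 65.

65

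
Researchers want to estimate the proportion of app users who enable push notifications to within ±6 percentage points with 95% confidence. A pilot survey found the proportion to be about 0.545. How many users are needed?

For a proportion with margin E = 0.06 at 95% confidence, z = 1.960.
n = p̂(1−p̂)(z/E)² = 0.545 × 0.455 × (1.960/0.06)² = 264.62
Round up: n = 265.

265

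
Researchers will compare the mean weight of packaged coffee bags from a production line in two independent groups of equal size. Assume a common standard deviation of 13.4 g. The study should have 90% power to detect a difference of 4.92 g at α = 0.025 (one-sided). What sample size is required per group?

For two equal groups, n per group = 2·((z_α + z_β)·σ/δ)².
z_α = 1.960; z_β = 1.282 (power 90%).
n = 2 × (3.242 × 13.4 / 4.92)² = 2 × 77.97 = 155.94
Round up: n = 156 per group.

156 per group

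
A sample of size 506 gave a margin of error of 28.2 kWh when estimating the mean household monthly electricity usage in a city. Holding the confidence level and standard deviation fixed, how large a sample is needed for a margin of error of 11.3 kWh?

Margin of error scales as 1/√n, so n₂ = n₁·(E₁/E₂)².
n₂ = 506 × (28.2/11.3)² = 506 × 6.228 = 3151.37
Round up: n₂ = 3152.

3152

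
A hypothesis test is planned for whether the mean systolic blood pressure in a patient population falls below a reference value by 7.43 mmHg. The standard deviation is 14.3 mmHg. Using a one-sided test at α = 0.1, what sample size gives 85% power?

n = 20

For a one-sample z-test, n = ((z_α + z_β)·σ/δ)².
z_α = 1.282 (one-sided α = 0.1); z_β = 1.036 (power 85% → β = 0.15).
n = (2.318 × 14.3 / 7.43)² = 19.90
Round up: n = 20.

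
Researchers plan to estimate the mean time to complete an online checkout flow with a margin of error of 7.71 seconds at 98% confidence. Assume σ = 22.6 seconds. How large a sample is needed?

For a mean, the margin of error is E = z·σ/√n, so n = (zσ/E)².
At 98% confidence, z = 2.326.
n = (2.326 × 22.6 / 7.71)² = 46.49
Round up: n = 47.

47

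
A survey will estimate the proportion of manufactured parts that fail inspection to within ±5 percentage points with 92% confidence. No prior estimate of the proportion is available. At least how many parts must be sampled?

307

For a proportion with margin E = 0.05 at 92% confidence, z = 1.751.
With no prior estimate, use p = 0.5, which maximizes p(1−p) at 0.25.
n = 0.25 × (z/E)² = 0.25 × (1.751/0.05)² = 306.60
Round up: n = 307.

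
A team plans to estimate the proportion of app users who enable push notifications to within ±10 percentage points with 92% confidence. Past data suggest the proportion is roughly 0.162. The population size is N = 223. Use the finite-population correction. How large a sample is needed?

36

For a proportion with margin E = 0.1 at 92% confidence, z = 1.751.
n = p̂(1−p̂)(z/E)² = 0.162 × 0.838 × (1.751/0.1)² = 41.62 — call this n₀.
Finite-population correction with N = 223: n = n₀ / (1 + (n₀−1)/N) = 41.62 / 1.182 = 35.21
Round up: n = 36.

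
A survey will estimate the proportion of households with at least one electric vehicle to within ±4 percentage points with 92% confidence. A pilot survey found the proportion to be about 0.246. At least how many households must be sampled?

For a proportion with margin E = 0.04 at 92% confidence, z = 1.751.
n = p̂(1−p̂)(z/E)² = 0.246 × 0.754 × (1.751/0.04)² = 355.43
Round up: n = 356.

356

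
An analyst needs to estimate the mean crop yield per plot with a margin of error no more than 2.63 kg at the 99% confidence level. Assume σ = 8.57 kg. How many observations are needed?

n = 71

For a mean, the margin of error is E = z·σ/√n, so n = (zσ/E)².
At 99% confidence, z = 2.576.
n = (2.576 × 8.57 / 2.63)² = 70.46
Round up: n = 71.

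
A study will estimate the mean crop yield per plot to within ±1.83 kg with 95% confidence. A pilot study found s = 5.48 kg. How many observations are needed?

For a mean, the margin of error is E = z·σ/√n, so n = (zσ/E)².
At 95% confidence, z = 1.960.
n = (1.960 × 5.48 / 1.83)² = 34.45
Round up: n = 35.

35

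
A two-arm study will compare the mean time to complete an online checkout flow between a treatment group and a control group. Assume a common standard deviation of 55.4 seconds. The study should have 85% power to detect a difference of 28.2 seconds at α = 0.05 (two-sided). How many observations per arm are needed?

70 per group

For two equal groups, n per group = 2·((z_{α/2} + z_β)·σ/δ)².
z_{α/2} = 1.960; z_β = 1.036 (power 85%).
n = 2 × (2.996 × 55.4 / 28.2)² = 2 × 34.64 = 69.28
Round up: n = 70 per group.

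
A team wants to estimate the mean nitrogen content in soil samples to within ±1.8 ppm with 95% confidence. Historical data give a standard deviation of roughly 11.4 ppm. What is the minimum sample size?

n = 155

For a mean, the margin of error is E = z·σ/√n, so n = (zσ/E)².
At 95% confidence, z = 1.960.
n = (1.960 × 11.4 / 1.8)² = 154.09
Round up: n = 155.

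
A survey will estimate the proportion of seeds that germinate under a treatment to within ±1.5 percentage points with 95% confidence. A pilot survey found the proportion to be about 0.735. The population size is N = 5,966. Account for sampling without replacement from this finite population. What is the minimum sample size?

For a proportion with margin E = 0.015 at 95% confidence, z = 1.960.
n = p̂(1−p̂)(z/E)² = 0.735 × 0.265 × (1.960/0.015)² = 3325.55 — call this n₀.
Finite-population correction with N = 5,966: n = n₀ / (1 + (n₀−1)/N) = 3325.55 / 1.557 = 2135.87
Round up: n = 2136.

n = 2136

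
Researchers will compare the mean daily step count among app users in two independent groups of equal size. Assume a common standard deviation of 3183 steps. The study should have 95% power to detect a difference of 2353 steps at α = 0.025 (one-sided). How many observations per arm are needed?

48 per group

For two equal groups, n per group = 2·((z_α + z_β)·σ/δ)².
z_α = 1.960; z_β = 1.645 (power 95%).
n = 2 × (3.605 × 3183 / 2353)² = 2 × 23.78 = 47.56
Round up: n = 48 per group.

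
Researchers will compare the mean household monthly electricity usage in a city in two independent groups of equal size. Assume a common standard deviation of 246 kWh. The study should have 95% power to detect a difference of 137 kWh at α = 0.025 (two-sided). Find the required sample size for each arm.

For two equal groups, n per group = 2·((z_{α/2} + z_β)·σ/δ)².
z_{α/2} = 2.241; z_β = 1.645 (power 95%).
n = 2 × (3.886 × 246 / 137)² = 2 × 48.69 = 97.38
Round up: n = 98 per group.

98 per group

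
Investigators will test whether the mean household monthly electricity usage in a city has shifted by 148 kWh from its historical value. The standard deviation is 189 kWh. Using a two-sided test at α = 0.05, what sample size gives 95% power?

22

For a one-sample z-test, n = ((z_{α/2} + z_β)·σ/δ)².
z_{α/2} = 1.960 (two-sided α = 0.05); z_β = 1.645 (power 95% → β = 0.05).
n = (3.605 × 189 / 148)² = 21.19
Round up: n = 22.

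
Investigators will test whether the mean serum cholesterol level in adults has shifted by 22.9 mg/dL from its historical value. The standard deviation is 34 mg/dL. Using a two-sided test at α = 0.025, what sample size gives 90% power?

For a one-sample z-test, n = ((z_{α/2} + z_β)·σ/δ)².
z_{α/2} = 2.241 (two-sided α = 0.025); z_β = 1.282 (power 90% → β = 0.1).
n = (3.523 × 34 / 22.9)² = 27.36
Round up: n = 28.

28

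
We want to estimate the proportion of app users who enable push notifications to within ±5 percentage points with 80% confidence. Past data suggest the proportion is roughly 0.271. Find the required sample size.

n = 130

For a proportion with margin E = 0.05 at 80% confidence, z = 1.282.
n = p̂(1−p̂)(z/E)² = 0.271 × 0.729 × (1.282/0.05)² = 129.88
Round up: n = 130.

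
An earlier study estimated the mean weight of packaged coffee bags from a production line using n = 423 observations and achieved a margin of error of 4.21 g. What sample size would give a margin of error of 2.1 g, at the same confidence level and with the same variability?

Margin of error scales as 1/√n, so n₂ = n₁·(E₁/E₂)².
n₂ = 423 × (4.21/2.1)² = 423 × 4.019 = 1700.04
Round up: n₂ = 1701.

1701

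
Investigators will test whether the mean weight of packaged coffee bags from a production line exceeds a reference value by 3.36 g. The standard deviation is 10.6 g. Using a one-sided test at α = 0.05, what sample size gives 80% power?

For a one-sample z-test, n = ((z_α + z_β)·σ/δ)².
z_α = 1.645 (one-sided α = 0.05); z_β = 0.842 (power 80% → β = 0.2).
n = (2.487 × 10.6 / 3.36)² = 61.56
Round up: n = 62.

n = 62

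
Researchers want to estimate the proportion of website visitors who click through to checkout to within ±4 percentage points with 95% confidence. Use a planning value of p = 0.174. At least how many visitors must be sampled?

346

For a proportion with margin E = 0.04 at 95% confidence, z = 1.960.
n = p̂(1−p̂)(z/E)² = 0.174 × 0.826 × (1.960/0.04)² = 345.08
Round up: n = 346.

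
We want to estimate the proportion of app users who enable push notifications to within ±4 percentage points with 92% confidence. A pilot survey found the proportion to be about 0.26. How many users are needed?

For a proportion with margin E = 0.04 at 92% confidence, z = 1.751.
n = p̂(1−p̂)(z/E)² = 0.26 × 0.74 × (1.751/0.04)² = 368.69
Round up: n = 369.

n = 369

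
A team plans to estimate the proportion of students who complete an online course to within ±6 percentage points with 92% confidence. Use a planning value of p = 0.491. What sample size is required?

For a proportion with margin E = 0.06 at 92% confidence, z = 1.751.
n = p̂(1−p̂)(z/E)² = 0.491 × 0.509 × (1.751/0.06)² = 212.85
Round up: n = 213.

213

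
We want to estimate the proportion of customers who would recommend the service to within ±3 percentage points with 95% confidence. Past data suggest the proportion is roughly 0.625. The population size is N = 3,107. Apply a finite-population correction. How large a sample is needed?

757

For a proportion with margin E = 0.03 at 95% confidence, z = 1.960.
n = p̂(1−p̂)(z/E)² = 0.625 × 0.375 × (1.960/0.03)² = 1000.42 — call this n₀.
Finite-population correction with N = 3,107: n = n₀ / (1 + (n₀−1)/N) = 1000.42 / 1.322 = 756.75
Round up: n = 757.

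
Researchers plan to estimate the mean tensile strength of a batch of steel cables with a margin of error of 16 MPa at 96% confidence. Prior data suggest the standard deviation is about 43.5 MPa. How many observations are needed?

32

For a mean, the margin of error is E = z·σ/√n, so n = (zσ/E)².
At 96% confidence, z = 2.054.
n = (2.054 × 43.5 / 16)² = 31.18
Round up: n = 32.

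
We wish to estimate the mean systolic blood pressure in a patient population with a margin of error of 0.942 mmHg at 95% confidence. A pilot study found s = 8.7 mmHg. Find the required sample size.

For a mean, the margin of error is E = z·σ/√n, so n = (zσ/E)².
At 95% confidence, z = 1.960.
n = (1.960 × 8.7 / 0.942)² = 327.68
Round up: n = 328.

328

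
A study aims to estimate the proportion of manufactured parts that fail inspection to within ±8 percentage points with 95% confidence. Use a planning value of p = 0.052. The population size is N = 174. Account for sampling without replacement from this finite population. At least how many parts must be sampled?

26

For a proportion with margin E = 0.08 at 95% confidence, z = 1.960.
n = p̂(1−p̂)(z/E)² = 0.052 × 0.948 × (1.960/0.08)² = 29.59 — call this n₀.
Finite-population correction with N = 174: n = n₀ / (1 + (n₀−1)/N) = 29.59 / 1.164 = 25.42
Round up: n = 26.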